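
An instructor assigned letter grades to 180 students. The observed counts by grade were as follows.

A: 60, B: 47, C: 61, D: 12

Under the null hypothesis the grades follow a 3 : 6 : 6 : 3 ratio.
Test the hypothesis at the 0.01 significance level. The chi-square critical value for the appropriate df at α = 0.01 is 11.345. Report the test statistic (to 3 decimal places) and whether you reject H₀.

Ratio total = 18. Expected counts: 180×3/18 = 30, 180×6/18 = 60, 180×6/18 = 60, 180×3/18 = 30.
χ² = (60−30)²/30 + (47−60)²/60 + (61−60)²/60 + (12−30)²/30
   = 30.0000 + 2.8167 + 0.0167 + 10.8000
Sum = 43.633
df = 3. Since 43.633 > 11.345, we reject H₀.

43.633; reject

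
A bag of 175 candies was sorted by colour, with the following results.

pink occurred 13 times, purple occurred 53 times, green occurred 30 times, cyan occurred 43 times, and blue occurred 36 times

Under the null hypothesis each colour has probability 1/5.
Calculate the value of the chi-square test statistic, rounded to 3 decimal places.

25.657

Expected count for each of the 5 categories: 175/5 = 35.
pink: (13 − 35)²/35 = 484/35 = 13.8286
purple: (53 − 35)²/35 = 324/35 = 9.2571
green: (30 − 35)²/35 = 25/35 = 0.7143
cyan: (43 − 35)²/35 = 64/35 = 1.8286
blue: (36 − 35)²/35 = 1/35 = 0.0286
Sum = 25.657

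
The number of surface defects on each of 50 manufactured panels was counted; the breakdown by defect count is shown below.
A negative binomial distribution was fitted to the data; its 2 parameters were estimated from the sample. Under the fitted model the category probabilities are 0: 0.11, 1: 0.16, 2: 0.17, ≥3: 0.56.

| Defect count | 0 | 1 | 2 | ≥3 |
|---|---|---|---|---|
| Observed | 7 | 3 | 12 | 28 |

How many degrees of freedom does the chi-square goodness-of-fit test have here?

1

There are k = 4 categories and 2 parameters estimated from the data, so df = 4 − 1 − 2 = 1.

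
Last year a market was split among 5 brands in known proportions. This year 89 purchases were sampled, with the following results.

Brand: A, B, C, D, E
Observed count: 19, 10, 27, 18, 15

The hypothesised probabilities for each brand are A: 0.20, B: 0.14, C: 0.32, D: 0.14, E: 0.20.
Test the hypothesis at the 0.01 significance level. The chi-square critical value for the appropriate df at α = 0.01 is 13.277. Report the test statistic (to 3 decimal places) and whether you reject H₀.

Expected counts E_i = n·p_i: 89×0.20 = 17.8, 89×0.14 = 12.46, 89×0.32 = 28.48, 89×0.14 = 12.46, 89×0.20 = 17.8.
cat         O        E   (O−E)²/E
A          19     17.8     0.0809
B          10    12.46     0.4857
C          27    28.48     0.0769
D          18    12.46     2.4632
E          15     17.8     0.4404
Sum = 3.547
df = 4. Since 3.547 < 13.277, we do not reject H₀.

3.547; do not reject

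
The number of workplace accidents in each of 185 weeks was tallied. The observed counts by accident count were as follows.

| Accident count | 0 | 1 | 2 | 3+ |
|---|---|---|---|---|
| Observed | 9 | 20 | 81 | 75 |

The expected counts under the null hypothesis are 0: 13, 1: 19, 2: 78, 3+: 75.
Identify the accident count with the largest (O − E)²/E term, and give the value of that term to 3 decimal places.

0, 1.231

cat         O        E   (O−E)²/E
0           9       13     1.2308
1          20       19     0.0526
2          81       78     0.1154
3+         75       75     0.0000
The largest term is for 0: 1.231.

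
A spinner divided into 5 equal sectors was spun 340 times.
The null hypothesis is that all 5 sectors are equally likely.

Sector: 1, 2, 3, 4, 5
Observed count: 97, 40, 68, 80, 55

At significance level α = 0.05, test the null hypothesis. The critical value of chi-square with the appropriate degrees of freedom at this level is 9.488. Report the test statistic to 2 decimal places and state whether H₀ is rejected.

28.50; reject

Expected count for each of the 5 categories: 340/5 = 68.
1: (97 − 68)²/68 = 841/68 = 12.368
2: (40 − 68)²/68 = 784/68 = 11.529
3: (68 − 68)²/68 = 0/68 = 0.000
4: (80 − 68)²/68 = 144/68 = 2.118
5: (55 − 68)²/68 = 169/68 = 2.485
Sum = 28.50
df = 4. Since 28.50 > 9.488, we reject H₀.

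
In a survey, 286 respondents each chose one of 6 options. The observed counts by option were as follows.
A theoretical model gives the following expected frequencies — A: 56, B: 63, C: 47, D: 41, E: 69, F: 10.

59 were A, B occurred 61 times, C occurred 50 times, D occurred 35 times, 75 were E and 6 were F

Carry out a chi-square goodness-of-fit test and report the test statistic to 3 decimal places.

χ² = (59−56)²/56 + (61−63)²/63 + (50−47)²/47 + (35−41)²/41 + (75−69)²/69 + (6−10)²/10
   = 0.1607 + 0.0635 + 0.1915 + 0.8780 + 0.5217 + 1.6000
Sum = 3.415

3.415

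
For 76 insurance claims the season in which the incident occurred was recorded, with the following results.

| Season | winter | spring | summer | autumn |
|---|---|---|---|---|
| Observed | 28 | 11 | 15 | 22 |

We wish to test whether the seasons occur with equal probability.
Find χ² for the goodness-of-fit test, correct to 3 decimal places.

Expected count for each of the 4 categories: 76/4 = 19.
χ² = (28−19)²/19 + (11−19)²/19 + (15−19)²/19 + (22−19)²/19
   = 4.2632 + 3.3684 + 0.8421 + 0.4737
Sum = 8.947

8.947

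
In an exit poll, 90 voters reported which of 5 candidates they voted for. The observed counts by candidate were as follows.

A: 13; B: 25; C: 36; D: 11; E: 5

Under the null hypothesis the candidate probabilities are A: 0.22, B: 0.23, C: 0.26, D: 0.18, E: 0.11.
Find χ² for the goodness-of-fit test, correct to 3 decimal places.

Expected counts E_i = n·p_i: 90×0.22 = 19.8, 90×0.23 = 20.7, 90×0.26 = 23.4, 90×0.18 = 16.2, 90×0.11 = 9.9.
cat         O        E   (O−E)²/E
A          13     19.8     2.3354
B          25     20.7     0.8932
C          36     23.4     6.7846
D          11     16.2     1.6691
E           5      9.9     2.4253
Sum = 14.108

14.108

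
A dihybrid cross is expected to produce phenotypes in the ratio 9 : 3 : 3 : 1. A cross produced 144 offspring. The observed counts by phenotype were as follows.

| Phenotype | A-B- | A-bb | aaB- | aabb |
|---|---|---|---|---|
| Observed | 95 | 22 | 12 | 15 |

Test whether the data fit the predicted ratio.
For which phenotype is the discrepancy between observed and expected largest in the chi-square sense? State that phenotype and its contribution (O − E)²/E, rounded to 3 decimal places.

Ratio total = 16. Expected counts: 144×9/16 = 81, 144×3/16 = 27, 144×3/16 = 27, 144×1/16 = 9.
A-B-: (95 − 81)²/81 = 196/81 = 2.4198
A-bb: (22 − 27)²/27 = 25/27 = 0.9259
aaB-: (12 − 27)²/27 = 225/27 = 8.3333
aabb: (15 − 9)²/9 = 36/9 = 4.0000
The largest term is for aaB-: 8.333.

aaB-, 8.333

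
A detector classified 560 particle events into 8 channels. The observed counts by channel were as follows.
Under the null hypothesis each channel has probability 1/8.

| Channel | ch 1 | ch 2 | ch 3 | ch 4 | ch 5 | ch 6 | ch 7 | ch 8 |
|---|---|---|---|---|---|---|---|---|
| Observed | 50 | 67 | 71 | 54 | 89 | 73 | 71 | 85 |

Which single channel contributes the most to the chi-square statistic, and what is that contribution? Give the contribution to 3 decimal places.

ch 1, 5.714

Under H₀ each category has probability 1/8, so each expected count is 560/8 = 70.
cat         O        E   (O−E)²/E
ch 1       50       70     5.7143
ch 2       67       70     0.1286
ch 3       71       70     0.0143
ch 4       54       70     3.6571
ch 5       89       70     5.1571
ch 6       73       70     0.1286
ch 7       71       70     0.0143
ch 8       85       70     3.2143
The largest term is for ch 1: 5.714.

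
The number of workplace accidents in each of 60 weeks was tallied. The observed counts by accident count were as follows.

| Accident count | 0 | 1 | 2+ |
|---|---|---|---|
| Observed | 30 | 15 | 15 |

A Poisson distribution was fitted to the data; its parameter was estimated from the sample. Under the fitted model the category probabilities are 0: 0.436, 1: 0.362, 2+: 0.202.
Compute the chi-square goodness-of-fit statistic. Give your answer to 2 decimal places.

Expected counts E_i = n·p_i: 60×0.436 = 26.16, 60×0.362 = 21.72, 60×0.202 = 12.12.
cat         O        E   (O−E)²/E
0          30    26.16      0.564
1          15    21.72      2.079
2+         15    12.12      0.684
Sum = 3.33

3.33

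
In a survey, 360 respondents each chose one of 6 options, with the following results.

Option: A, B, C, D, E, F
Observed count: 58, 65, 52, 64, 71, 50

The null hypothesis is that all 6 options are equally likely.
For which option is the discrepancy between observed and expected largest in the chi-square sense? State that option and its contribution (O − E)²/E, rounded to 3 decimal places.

E, 2.017

Expected count for each of the 6 categories: 360/6 = 60.
cat         O        E   (O−E)²/E
A          58       60     0.0667
B          65       60     0.4167
C          52       60     1.0667
D          64       60     0.2667
E          71       60     2.0167
F          50       60     1.6667
The largest term is for E: 2.017.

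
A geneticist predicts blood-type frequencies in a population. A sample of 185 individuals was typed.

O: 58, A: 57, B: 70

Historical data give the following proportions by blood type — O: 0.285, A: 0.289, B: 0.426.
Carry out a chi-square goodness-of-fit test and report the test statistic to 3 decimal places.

Expected counts E_i = n·p_i: 185×0.285 = 52.725, 185×0.289 = 53.465, 185×0.426 = 78.81.
χ² = (58−52.725)²/52.725 + (57−53.465)²/53.465 + (70−78.81)²/78.81
   = 0.5278 + 0.2337 + 0.9849
Sum = 1.746

1.746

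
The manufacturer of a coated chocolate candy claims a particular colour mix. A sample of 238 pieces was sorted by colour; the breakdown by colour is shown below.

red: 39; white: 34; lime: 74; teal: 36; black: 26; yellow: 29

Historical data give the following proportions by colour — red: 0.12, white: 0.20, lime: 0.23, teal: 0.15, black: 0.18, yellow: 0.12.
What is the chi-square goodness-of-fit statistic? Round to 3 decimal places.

Expected counts E_i = n·p_i: 238×0.12 = 28.56, 238×0.20 = 47.6, 238×0.23 = 54.74, 238×0.15 = 35.7, 238×0.18 = 42.84, 238×0.12 = 28.56.
red: (39 − 28.56)²/28.56 = 108.9936/28.56 = 3.8163
white: (34 − 47.6)²/47.6 = 184.96/47.6 = 3.8857
lime: (74 − 54.74)²/54.74 = 370.9476/54.74 = 6.7765
teal: (36 − 35.7)²/35.7 = 0.09/35.7 = 0.0025
black: (26 − 42.84)²/42.84 = 283.5856/42.84 = 6.6196
yellow: (29 − 28.56)²/28.56 = 0.1936/28.56 = 0.0068
Sum = 21.107

21.107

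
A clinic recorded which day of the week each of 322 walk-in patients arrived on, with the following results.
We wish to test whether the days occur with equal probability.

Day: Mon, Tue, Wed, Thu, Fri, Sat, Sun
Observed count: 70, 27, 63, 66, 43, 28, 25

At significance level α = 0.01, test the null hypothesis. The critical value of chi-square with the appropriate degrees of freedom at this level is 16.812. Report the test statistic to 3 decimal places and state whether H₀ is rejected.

Under H₀ each category has probability 1/7, so each expected count is 322/7 = 46.
Mon: (70 − 46)²/46 = 576/46 = 12.5217
Tue: (27 − 46)²/46 = 361/46 = 7.8478
Wed: (63 − 46)²/46 = 289/46 = 6.2826
Thu: (66 − 46)²/46 = 400/46 = 8.6957
Fri: (43 − 46)²/46 = 9/46 = 0.1957
Sat: (28 − 46)²/46 = 324/46 = 7.0435
Sun: (25 − 46)²/46 = 441/46 = 9.5870
Sum = 52.174
df = 6. Since 52.174 > 16.812, we reject H₀.

52.174; reject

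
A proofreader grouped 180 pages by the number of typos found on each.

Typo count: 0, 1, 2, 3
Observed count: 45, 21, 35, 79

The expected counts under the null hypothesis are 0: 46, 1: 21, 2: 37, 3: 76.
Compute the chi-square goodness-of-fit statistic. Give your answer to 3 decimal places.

cat         O        E   (O−E)²/E
0          45       46     0.0217
1          21       21     0.0000
2          35       37     0.1081
3          79       76     0.1184
Sum = 0.248

0.248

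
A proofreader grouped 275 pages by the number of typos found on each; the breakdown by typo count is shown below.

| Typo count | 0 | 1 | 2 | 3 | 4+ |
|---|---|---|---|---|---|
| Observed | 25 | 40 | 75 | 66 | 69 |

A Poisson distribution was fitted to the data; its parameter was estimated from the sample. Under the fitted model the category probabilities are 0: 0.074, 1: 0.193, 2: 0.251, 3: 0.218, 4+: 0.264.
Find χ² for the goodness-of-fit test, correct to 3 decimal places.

5.590

Expected counts E_i = n·p_i: 275×0.074 = 20.35, 275×0.193 = 53.075, 275×0.251 = 69.025, 275×0.218 = 59.95, 275×0.264 = 72.6.
cat         O        E   (O−E)²/E
0          25    20.35     1.0625
1          40   53.075     3.2210
2          75   69.025     0.5172
3          66    59.95     0.6106
4+         69     72.6     0.1785
Sum = 5.590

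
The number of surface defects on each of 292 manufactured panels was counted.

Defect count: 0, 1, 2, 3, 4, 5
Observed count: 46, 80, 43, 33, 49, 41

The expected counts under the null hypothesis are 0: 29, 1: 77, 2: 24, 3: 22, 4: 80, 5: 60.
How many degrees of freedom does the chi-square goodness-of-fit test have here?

5

There are k = 6 categories and no parameters were estimated from the data, so df = 6 − 1 = 5.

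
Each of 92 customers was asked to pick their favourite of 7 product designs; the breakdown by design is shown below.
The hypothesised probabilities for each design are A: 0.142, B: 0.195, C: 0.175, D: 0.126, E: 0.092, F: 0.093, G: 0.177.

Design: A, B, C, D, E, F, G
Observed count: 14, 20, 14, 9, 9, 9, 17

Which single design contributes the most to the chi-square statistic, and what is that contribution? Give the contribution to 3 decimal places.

D, 0.580

Expected counts E_i = n·p_i: 92×0.142 = 13.064, 92×0.195 = 17.94, 92×0.175 = 16.1, 92×0.126 = 11.592, 92×0.092 = 8.464, 92×0.093 = 8.556, 92×0.177 = 16.284.
cat         O        E   (O−E)²/E
A          14   13.064     0.0671
B          20    17.94     0.2365
C          14     16.1     0.2739
D           9   11.592     0.5796
E           9    8.464     0.0339
F           9    8.556     0.0230
G          17   16.284     0.0315
The largest term is for D: 0.580.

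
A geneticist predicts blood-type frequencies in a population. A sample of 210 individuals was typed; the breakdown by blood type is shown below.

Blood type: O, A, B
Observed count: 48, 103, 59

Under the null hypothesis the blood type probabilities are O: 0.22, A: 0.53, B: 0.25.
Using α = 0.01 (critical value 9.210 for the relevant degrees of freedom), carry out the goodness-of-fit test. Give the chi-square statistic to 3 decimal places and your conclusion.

1.494; do not reject

Expected counts E_i = n·p_i: 210×0.22 = 46.2, 210×0.53 = 111.3, 210×0.25 = 52.5.
χ² = (48−46.2)²/46.2 + (103−111.3)²/111.3 + (59−52.5)²/52.5
   = 0.0701 + 0.6190 + 0.8048
Sum = 1.494
df = 2. Since 1.494 < 9.210, we do not reject H₀.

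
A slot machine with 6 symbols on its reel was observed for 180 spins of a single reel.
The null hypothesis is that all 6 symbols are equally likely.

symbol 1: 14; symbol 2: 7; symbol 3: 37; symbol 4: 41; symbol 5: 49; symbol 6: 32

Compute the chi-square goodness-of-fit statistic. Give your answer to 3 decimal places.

44.000

Expected count for each of the 6 categories: 180/6 = 30.
cat           O        E   (O−E)²/E
symbol 1     14       30     8.5333
symbol 2      7       30    17.6333
symbol 3     37       30     1.6333
symbol 4     41       30     4.0333
symbol 5     49       30    12.0333
symbol 6     32       30     0.1333
Sum = 44.000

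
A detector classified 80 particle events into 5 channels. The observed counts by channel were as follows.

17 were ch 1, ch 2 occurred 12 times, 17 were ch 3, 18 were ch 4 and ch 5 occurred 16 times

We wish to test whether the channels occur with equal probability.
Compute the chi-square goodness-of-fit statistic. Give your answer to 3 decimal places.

1.375

Under H₀ each category has probability 1/5, so each expected count is 80/5 = 16.
ch 1: (17 − 16)²/16 = 1/16 = 0.0625
ch 2: (12 − 16)²/16 = 16/16 = 1.0000
ch 3: (17 − 16)²/16 = 1/16 = 0.0625
ch 4: (18 − 16)²/16 = 4/16 = 0.2500
ch 5: (16 − 16)²/16 = 0/16 = 0.0000
Sum = 1.375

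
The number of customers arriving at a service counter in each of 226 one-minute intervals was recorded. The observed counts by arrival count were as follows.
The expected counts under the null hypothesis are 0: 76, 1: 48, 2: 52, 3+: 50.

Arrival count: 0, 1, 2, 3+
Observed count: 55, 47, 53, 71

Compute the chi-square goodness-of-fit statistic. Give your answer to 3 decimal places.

χ² = (55−76)²/76 + (47−48)²/48 + (53−52)²/52 + (71−50)²/50
   = 5.8026 + 0.0208 + 0.0192 + 8.8200
Sum = 14.663

14.663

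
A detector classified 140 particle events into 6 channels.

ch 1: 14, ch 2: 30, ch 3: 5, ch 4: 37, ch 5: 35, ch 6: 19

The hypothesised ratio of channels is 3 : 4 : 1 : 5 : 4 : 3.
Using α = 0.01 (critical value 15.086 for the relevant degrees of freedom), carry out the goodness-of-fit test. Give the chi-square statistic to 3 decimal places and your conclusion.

5.102; do not reject

Ratio total = 20. Expected counts: 140×3/20 = 21, 140×4/20 = 28, 140×1/20 = 7, 140×5/20 = 35, 140×4/20 = 28, 140×3/20 = 21.
χ² = (14−21)²/21 + (30−28)²/28 + (5−7)²/7 + (37−35)²/35 + (35−28)²/28 + (19−21)²/21
   = 2.3333 + 0.1429 + 0.5714 + 0.1143 + 1.7500 + 0.1905
Sum = 5.102
df = 5. Since 5.102 < 15.086, we do not reject H₀.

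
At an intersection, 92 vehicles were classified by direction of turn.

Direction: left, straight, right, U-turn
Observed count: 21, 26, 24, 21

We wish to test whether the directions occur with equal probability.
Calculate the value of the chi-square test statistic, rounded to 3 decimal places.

Expected count for each of the 4 categories: 92/4 = 23.
χ² = (21−23)²/23 + (26−23)²/23 + (24−23)²/23 + (21−23)²/23
   = 0.1739 + 0.3913 + 0.0435 + 0.1739
Sum = 0.783

0.783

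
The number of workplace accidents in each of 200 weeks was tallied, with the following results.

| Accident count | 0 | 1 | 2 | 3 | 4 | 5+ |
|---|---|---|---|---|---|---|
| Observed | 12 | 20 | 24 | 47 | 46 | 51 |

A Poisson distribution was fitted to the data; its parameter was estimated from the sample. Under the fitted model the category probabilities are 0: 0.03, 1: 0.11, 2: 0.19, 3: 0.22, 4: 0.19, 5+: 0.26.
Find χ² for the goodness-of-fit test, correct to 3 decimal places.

Expected counts E_i = n·p_i: 200×0.03 = 6, 200×0.11 = 22, 200×0.19 = 38, 200×0.22 = 44, 200×0.19 = 38, 200×0.26 = 52.
χ² = (12−6)²/6 + (20−22)²/22 + (24−38)²/38 + (47−44)²/44 + (46−38)²/38 + (51−52)²/52
   = 6.0000 + 0.1818 + 5.1579 + 0.2045 + 1.6842 + 0.0192
Sum = 13.248

13.248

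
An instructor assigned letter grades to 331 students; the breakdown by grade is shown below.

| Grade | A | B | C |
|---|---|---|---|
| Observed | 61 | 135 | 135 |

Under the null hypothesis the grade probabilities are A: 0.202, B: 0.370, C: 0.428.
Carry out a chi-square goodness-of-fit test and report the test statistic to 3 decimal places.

2.110

Expected counts E_i = n·p_i: 331×0.202 = 66.862, 331×0.370 = 122.47, 331×0.428 = 141.668.
A: (61 − 66.862)²/66.862 = 34.363044/66.862 = 0.5139
B: (135 − 122.47)²/122.47 = 157.0009/122.47 = 1.2820
C: (135 − 141.668)²/141.668 = 44.462224/141.668 = 0.3138
Sum = 2.110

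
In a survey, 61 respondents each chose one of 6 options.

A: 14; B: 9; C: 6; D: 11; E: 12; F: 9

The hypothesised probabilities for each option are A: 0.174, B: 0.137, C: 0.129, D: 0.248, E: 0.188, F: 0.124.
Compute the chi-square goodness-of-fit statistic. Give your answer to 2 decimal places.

3.00

Expected counts E_i = n·p_i: 61×0.174 = 10.614, 61×0.137 = 8.357, 61×0.129 = 7.869, 61×0.248 = 15.128, 61×0.188 = 11.468, 61×0.124 = 7.564.
A: (14 − 10.614)²/10.614 = 11.464996/10.614 = 1.080
B: (9 − 8.357)²/8.357 = 0.413449/8.357 = 0.049
C: (6 − 7.869)²/7.869 = 3.493161/7.869 = 0.444
D: (11 − 15.128)²/15.128 = 17.040384/15.128 = 1.126
E: (12 − 11.468)²/11.468 = 0.283024/11.468 = 0.025
F: (9 − 7.564)²/7.564 = 2.062096/7.564 = 0.273
Sum = 3.00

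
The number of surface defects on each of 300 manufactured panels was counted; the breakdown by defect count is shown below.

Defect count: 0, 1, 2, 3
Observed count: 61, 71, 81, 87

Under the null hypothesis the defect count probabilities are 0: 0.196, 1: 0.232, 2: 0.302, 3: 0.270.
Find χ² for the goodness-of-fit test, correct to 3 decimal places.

Expected counts E_i = n·p_i: 300×0.196 = 58.8, 300×0.232 = 69.6, 300×0.302 = 90.6, 300×0.270 = 81.
cat         O        E   (O−E)²/E
0          61     58.8     0.0823
1          71     69.6     0.0282
2          81     90.6     1.0172
3          87       81     0.4444
Sum = 1.572

1.572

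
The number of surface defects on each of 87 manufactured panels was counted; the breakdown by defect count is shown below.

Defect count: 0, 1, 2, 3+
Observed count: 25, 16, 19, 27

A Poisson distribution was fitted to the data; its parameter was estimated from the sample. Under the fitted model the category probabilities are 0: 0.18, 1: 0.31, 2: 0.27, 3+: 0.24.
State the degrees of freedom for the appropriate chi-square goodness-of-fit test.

2

There are k = 4 categories and 1 parameter estimated from the data, so df = 4 − 1 − 1 = 2.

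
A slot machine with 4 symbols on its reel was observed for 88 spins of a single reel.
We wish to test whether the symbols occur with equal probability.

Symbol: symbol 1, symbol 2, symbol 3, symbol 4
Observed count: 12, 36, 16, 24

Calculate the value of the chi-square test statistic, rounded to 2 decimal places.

15.27

Expected count for each of the 4 categories: 88/4 = 22.
χ² = (12−22)²/22 + (36−22)²/22 + (16−22)²/22 + (24−22)²/22
   = 4.545 + 8.909 + 1.636 + 0.182
Sum = 15.27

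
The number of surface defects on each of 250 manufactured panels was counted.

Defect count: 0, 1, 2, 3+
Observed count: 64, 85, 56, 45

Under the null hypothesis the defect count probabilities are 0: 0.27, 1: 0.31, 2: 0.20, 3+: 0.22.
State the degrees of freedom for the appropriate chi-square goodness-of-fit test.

There are k = 4 categories and no parameters were estimated from the data, so df = 4 − 1 = 3.

3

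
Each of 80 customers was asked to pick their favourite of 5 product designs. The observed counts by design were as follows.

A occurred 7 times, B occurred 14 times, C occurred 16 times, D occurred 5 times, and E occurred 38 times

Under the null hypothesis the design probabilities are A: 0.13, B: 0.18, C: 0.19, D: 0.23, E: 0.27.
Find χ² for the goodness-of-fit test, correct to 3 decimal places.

Expected counts E_i = n·p_i: 80×0.13 = 10.4, 80×0.18 = 14.4, 80×0.19 = 15.2, 80×0.23 = 18.4, 80×0.27 = 21.6.
A: (7 − 10.4)²/10.4 = 11.56/10.4 = 1.1115
B: (14 − 14.4)²/14.4 = 0.16/14.4 = 0.0111
C: (16 − 15.2)²/15.2 = 0.64/15.2 = 0.0421
D: (5 − 18.4)²/18.4 = 179.56/18.4 = 9.7587
E: (38 − 21.6)²/21.6 = 268.96/21.6 = 12.4519
Sum = 23.375

23.375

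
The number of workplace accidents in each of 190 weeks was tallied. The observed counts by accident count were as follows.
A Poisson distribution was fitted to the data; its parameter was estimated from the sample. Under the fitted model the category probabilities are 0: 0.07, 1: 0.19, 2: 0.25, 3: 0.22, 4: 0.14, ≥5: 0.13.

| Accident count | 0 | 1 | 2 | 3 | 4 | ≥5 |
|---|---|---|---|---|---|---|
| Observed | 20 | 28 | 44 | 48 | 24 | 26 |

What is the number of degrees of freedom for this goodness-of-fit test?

4

There are k = 6 categories and 1 parameter estimated from the data, so df = 6 − 1 − 1 = 4.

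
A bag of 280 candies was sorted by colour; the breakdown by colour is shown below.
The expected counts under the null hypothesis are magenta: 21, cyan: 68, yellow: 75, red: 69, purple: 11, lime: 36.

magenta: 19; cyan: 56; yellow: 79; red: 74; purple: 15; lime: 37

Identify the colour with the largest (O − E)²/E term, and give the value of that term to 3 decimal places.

magenta: (19 − 21)²/21 = 4/21 = 0.1905
cyan: (56 − 68)²/68 = 144/68 = 2.1176
yellow: (79 − 75)²/75 = 16/75 = 0.2133
red: (74 − 69)²/69 = 25/69 = 0.3623
purple: (15 − 11)²/11 = 16/11 = 1.4545
lime: (37 − 36)²/36 = 1/36 = 0.0278
The largest term is for cyan: 2.118.

cyan, 2.118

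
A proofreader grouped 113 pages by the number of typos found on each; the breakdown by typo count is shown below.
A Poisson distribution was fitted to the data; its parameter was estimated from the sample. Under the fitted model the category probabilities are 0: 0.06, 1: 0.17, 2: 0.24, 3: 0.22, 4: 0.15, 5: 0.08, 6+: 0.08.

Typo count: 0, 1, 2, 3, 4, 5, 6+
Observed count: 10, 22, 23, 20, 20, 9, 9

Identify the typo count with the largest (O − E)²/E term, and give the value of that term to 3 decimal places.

0, 1.529

Expected counts E_i = n·p_i: 113×0.06 = 6.78, 113×0.17 = 19.21, 113×0.24 = 27.12, 113×0.22 = 24.86, 113×0.15 = 16.95, 113×0.08 = 9.04, 113×0.08 = 9.04.
0: (10 − 6.78)²/6.78 = 10.3684/6.78 = 1.5293
1: (22 − 19.21)²/19.21 = 7.7841/19.21 = 0.4052
2: (23 − 27.12)²/27.12 = 16.9744/27.12 = 0.6259
3: (20 − 24.86)²/24.86 = 23.6196/24.86 = 0.9501
4: (20 − 16.95)²/16.95 = 9.3025/16.95 = 0.5488
5: (9 − 9.04)²/9.04 = 0.0016/9.04 = 0.0002
6+: (9 − 9.04)²/9.04 = 0.0016/9.04 = 0.0002
The largest term is for 0: 1.529.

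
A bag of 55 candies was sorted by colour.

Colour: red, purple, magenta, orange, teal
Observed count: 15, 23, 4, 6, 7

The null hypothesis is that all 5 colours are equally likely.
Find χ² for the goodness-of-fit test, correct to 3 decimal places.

22.727

Under H₀ each category has probability 1/5, so each expected count is 55/5 = 11.
χ² = (15−11)²/11 + (23−11)²/11 + (4−11)²/11 + (6−11)²/11 + (7−11)²/11
   = 1.4545 + 13.0909 + 4.4545 + 2.2727 + 1.4545
Sum = 22.727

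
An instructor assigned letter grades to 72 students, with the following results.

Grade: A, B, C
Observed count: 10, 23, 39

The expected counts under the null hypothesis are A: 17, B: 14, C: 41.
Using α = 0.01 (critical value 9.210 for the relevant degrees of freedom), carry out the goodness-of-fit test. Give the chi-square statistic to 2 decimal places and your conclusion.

8.77; do not reject

A: (10 − 17)²/17 = 49/17 = 2.882
B: (23 − 14)²/14 = 81/14 = 5.786
C: (39 − 41)²/41 = 4/41 = 0.098
Sum = 8.77
df = 2. Since 8.77 < 9.210, we do not reject H₀.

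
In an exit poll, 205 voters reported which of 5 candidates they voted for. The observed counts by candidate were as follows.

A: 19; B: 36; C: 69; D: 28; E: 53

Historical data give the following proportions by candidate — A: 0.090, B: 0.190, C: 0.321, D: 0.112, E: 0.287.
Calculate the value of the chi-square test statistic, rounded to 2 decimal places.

Expected counts E_i = n·p_i: 205×0.090 = 18.45, 205×0.190 = 38.95, 205×0.321 = 65.805, 205×0.112 = 22.96, 205×0.287 = 58.835.
cat         O        E   (O−E)²/E
A          19    18.45      0.016
B          36    38.95      0.223
C          69   65.805      0.155
D          28    22.96      1.106
E          53   58.835      0.579
Sum = 2.08

2.08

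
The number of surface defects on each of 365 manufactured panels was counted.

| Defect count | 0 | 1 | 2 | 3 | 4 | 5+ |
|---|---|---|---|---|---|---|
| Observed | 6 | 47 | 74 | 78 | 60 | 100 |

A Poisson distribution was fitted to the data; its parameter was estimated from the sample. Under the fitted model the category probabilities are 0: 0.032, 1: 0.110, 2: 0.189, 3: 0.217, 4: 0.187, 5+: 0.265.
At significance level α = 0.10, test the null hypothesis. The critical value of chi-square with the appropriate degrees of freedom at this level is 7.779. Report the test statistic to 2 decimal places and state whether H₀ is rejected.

5.42; do not reject

Expected counts E_i = n·p_i: 365×0.032 = 11.68, 365×0.110 = 40.15, 365×0.189 = 68.985, 365×0.217 = 79.205, 365×0.187 = 68.255, 365×0.265 = 96.725.
χ² = (6−11.68)²/11.68 + (47−40.15)²/40.15 + (74−68.985)²/68.985 + (78−79.205)²/79.205 + (60−68.255)²/68.255 + (100−96.725)²/96.725
   = 2.762 + 1.169 + 0.365 + 0.018 + 0.998 + 0.111
Sum = 5.42
df = 4. Since 5.42 < 7.779, we do not reject H₀.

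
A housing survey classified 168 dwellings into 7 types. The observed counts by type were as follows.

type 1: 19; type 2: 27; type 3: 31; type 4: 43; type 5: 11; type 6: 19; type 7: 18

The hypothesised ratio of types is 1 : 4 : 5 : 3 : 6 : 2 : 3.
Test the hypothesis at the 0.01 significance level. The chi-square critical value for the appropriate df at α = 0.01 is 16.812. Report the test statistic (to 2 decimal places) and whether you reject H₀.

69.21; reject

Ratio total = 24. Expected counts: 168×1/24 = 7, 168×4/24 = 28, 168×5/24 = 35, 168×3/24 = 21, 168×6/24 = 42, 168×2/24 = 14, 168×3/24 = 21.
χ² = (19−7)²/7 + (27−28)²/28 + (31−35)²/35 + (43−21)²/21 + (11−42)²/42 + (19−14)²/14 + (18−21)²/21
   = 20.571 + 0.036 + 0.457 + 23.048 + 22.881 + 1.786 + 0.429
Sum = 69.21
df = 6. Since 69.21 > 16.812, we reject H₀.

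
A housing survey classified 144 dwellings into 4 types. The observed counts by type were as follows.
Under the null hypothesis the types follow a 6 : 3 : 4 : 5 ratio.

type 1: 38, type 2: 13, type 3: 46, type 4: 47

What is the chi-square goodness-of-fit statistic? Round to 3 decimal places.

14.475

Ratio total = 18. Expected counts: 144×6/18 = 48, 144×3/18 = 24, 144×4/18 = 32, 144×5/18 = 40.
χ² = (38−48)²/48 + (13−24)²/24 + (46−32)²/32 + (47−40)²/40
   = 2.0833 + 5.0417 + 6.1250 + 1.2250
Sum = 14.475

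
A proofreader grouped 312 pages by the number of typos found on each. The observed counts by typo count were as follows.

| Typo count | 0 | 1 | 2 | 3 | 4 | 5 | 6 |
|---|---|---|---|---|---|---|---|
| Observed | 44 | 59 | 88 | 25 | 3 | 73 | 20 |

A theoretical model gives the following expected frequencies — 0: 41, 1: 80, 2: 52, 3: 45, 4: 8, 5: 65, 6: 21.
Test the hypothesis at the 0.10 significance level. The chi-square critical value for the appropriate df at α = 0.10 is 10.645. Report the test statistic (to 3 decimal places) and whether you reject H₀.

43.701; reject

χ² = (44−41)²/41 + (59−80)²/80 + (88−52)²/52 + (25−45)²/45 + (3−8)²/8 + (73−65)²/65 + (20−21)²/21
   = 0.2195 + 5.5125 + 24.9231 + 8.8889 + 3.1250 + 0.9846 + 0.0476
Sum = 43.701
df = 6. Since 43.701 > 10.645, we reject H₀.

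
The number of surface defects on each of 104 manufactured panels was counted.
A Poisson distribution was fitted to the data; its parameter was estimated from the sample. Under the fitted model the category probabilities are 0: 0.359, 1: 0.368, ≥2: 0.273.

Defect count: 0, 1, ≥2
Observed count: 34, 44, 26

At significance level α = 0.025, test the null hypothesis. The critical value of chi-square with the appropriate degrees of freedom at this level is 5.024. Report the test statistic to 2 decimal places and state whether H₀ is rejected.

Expected counts E_i = n·p_i: 104×0.359 = 37.336, 104×0.368 = 38.272, 104×0.273 = 28.392.
cat         O        E   (O−E)²/E
0          34   37.336      0.298
1          44   38.272      0.857
≥2         26   28.392      0.202
Sum = 1.36
df = 1. Since 1.36 < 5.024, we do not reject H₀.

1.36; do not reject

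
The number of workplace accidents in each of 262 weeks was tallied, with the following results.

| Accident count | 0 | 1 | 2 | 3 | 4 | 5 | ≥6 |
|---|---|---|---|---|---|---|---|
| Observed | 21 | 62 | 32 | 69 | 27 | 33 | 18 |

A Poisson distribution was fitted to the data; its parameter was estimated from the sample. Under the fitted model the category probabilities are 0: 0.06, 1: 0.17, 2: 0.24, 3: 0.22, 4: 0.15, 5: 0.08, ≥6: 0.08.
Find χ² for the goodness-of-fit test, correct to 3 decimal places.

37.205

Expected counts E_i = n·p_i: 262×0.06 = 15.72, 262×0.17 = 44.54, 262×0.24 = 62.88, 262×0.22 = 57.64, 262×0.15 = 39.3, 262×0.08 = 20.96, 262×0.08 = 20.96.
χ² = (21−15.72)²/15.72 + (62−44.54)²/44.54 + (32−62.88)²/62.88 + (69−57.64)²/57.64 + (27−39.3)²/39.3 + (33−20.96)²/20.96 + (18−20.96)²/20.96
   = 1.7734 + 6.8444 + 15.1650 + 2.2389 + 3.8496 + 6.9161 + 0.4180
Sum = 37.205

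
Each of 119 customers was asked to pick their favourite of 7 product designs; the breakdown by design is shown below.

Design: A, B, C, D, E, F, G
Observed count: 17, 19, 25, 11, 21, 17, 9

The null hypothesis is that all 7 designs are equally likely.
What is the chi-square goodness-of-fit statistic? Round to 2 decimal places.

Expected count for each of the 7 categories: 119/7 = 17.
cat         O        E   (O−E)²/E
A          17       17      0.000
B          19       17      0.235
C          25       17      3.765
D          11       17      2.118
E          21       17      0.941
F          17       17      0.000
G           9       17      3.765
Sum = 10.82

10.82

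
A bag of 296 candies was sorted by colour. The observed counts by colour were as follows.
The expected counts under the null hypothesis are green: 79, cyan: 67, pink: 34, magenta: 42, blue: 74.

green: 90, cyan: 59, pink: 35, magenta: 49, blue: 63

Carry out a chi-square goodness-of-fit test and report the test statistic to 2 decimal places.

green: (90 − 79)²/79 = 121/79 = 1.532
cyan: (59 − 67)²/67 = 64/67 = 0.955
pink: (35 − 34)²/34 = 1/34 = 0.029
magenta: (49 − 42)²/42 = 49/42 = 1.167
blue: (63 − 74)²/74 = 121/74 = 1.635
Sum = 5.32

5.32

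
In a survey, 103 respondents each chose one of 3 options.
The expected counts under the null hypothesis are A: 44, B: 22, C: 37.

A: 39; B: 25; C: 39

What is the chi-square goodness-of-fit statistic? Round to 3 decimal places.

A: (39 − 44)²/44 = 25/44 = 0.5682
B: (25 − 22)²/22 = 9/22 = 0.4091
C: (39 − 37)²/37 = 4/37 = 0.1081
Sum = 1.085

1.085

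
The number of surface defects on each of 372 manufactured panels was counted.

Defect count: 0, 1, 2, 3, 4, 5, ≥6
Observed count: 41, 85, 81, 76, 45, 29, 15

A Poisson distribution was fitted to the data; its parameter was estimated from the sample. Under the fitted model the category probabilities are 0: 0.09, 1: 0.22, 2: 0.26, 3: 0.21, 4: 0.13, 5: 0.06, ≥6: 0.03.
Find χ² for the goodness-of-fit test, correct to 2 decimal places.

Expected counts E_i = n·p_i: 372×0.09 = 33.48, 372×0.22 = 81.84, 372×0.26 = 96.72, 372×0.21 = 78.12, 372×0.13 = 48.36, 372×0.06 = 22.32, 372×0.03 = 11.16.
cat         O        E   (O−E)²/E
0          41    33.48      1.689
1          85    81.84      0.122
2          81    96.72      2.555
3          76    78.12      0.058
4          45    48.36      0.233
5          29    22.32      1.999
≥6         15    11.16      1.321
Sum = 7.98

7.98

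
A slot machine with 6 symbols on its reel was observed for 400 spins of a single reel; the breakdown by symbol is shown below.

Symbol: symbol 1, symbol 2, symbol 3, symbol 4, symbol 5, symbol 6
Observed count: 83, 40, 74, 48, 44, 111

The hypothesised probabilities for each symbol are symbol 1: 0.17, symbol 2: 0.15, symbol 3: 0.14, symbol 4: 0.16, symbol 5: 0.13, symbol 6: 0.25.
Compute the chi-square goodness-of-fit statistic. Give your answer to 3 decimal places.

Expected counts E_i = n·p_i: 400×0.17 = 68, 400×0.15 = 60, 400×0.14 = 56, 400×0.16 = 64, 400×0.13 = 52, 400×0.25 = 100.
symbol 1: (83 − 68)²/68 = 225/68 = 3.3088
symbol 2: (40 − 60)²/60 = 400/60 = 6.6667
symbol 3: (74 − 56)²/56 = 324/56 = 5.7857
symbol 4: (48 − 64)²/64 = 256/64 = 4.0000
symbol 5: (44 − 52)²/52 = 64/52 = 1.2308
symbol 6: (111 − 100)²/100 = 121/100 = 1.2100
Sum = 22.202

22.202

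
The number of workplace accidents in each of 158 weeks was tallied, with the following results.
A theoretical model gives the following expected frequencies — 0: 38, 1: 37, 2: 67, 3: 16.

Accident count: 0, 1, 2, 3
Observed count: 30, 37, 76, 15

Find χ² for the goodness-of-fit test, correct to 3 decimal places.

2.956

χ² = (30−38)²/38 + (37−37)²/37 + (76−67)²/67 + (15−16)²/16
   = 1.6842 + 0.0000 + 1.2090 + 0.0625
Sum = 2.956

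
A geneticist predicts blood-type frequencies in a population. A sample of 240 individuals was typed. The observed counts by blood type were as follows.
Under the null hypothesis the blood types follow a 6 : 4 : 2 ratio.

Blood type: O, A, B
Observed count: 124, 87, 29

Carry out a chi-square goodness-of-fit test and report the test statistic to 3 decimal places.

3.771

Ratio total = 12. Expected counts: 240×6/12 = 120, 240×4/12 = 80, 240×2/12 = 40.
O: (124 − 120)²/120 = 16/120 = 0.1333
A: (87 − 80)²/80 = 49/80 = 0.6125
B: (29 − 40)²/40 = 121/40 = 3.0250
Sum = 3.771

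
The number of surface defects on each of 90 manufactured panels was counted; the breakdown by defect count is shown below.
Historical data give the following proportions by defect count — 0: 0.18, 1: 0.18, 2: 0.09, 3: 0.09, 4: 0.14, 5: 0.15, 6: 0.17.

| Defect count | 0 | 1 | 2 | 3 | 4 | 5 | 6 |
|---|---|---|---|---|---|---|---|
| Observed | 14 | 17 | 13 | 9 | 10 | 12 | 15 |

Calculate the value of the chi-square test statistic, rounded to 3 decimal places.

4.112

Expected counts E_i = n·p_i: 90×0.18 = 16.2, 90×0.18 = 16.2, 90×0.09 = 8.1, 90×0.09 = 8.1, 90×0.14 = 12.6, 90×0.15 = 13.5, 90×0.17 = 15.3.
cat         O        E   (O−E)²/E
0          14     16.2     0.2988
1          17     16.2     0.0395
2          13      8.1     2.9642
3           9      8.1     0.1000
4          10     12.6     0.5365
5          12     13.5     0.1667
6          15     15.3     0.0059
Sum = 4.112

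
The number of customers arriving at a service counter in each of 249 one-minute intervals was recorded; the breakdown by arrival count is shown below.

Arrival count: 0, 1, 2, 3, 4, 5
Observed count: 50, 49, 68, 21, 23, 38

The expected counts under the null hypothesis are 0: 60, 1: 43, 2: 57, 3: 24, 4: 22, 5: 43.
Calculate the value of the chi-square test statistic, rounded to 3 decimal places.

5.629

0: (50 − 60)²/60 = 100/60 = 1.6667
1: (49 − 43)²/43 = 36/43 = 0.8372
2: (68 − 57)²/57 = 121/57 = 2.1228
3: (21 − 24)²/24 = 9/24 = 0.3750
4: (23 − 22)²/22 = 1/22 = 0.0455
5: (38 − 43)²/43 = 25/43 = 0.5814
Sum = 5.629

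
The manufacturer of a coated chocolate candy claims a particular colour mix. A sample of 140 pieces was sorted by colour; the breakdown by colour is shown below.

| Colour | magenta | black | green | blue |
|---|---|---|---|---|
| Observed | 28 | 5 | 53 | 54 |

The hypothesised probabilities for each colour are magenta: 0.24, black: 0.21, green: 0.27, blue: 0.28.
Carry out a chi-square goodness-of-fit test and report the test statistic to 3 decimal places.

Expected counts E_i = n·p_i: 140×0.24 = 33.6, 140×0.21 = 29.4, 140×0.27 = 37.8, 140×0.28 = 39.2.
χ² = (28−33.6)²/33.6 + (5−29.4)²/29.4 + (53−37.8)²/37.8 + (54−39.2)²/39.2
   = 0.9333 + 20.2503 + 6.1122 + 5.5878
Sum = 32.884

32.884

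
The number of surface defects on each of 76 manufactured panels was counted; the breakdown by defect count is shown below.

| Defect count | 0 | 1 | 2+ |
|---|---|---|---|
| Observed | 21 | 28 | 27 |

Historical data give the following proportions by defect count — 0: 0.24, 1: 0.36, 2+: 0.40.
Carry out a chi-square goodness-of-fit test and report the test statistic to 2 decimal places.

0.81

Expected counts E_i = n·p_i: 76×0.24 = 18.24, 76×0.36 = 27.36, 76×0.40 = 30.4.
χ² = (21−18.24)²/18.24 + (28−27.36)²/27.36 + (27−30.4)²/30.4
   = 0.418 + 0.015 + 0.380
Sum = 0.81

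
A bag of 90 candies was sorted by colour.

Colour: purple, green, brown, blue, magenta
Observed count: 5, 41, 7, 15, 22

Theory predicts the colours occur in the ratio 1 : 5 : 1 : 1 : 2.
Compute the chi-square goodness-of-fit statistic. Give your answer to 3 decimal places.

7.467

Ratio total = 10. Expected counts: 90×1/10 = 9, 90×5/10 = 45, 90×1/10 = 9, 90×1/10 = 9, 90×2/10 = 18.
cat          O        E   (O−E)²/E
purple       5        9     1.7778
green       41       45     0.3556
brown        7        9     0.4444
blue        15        9     4.0000
magenta     22       18     0.8889
Sum = 7.467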